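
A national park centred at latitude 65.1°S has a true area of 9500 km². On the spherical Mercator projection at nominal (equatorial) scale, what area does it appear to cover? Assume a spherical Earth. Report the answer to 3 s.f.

The Mercator projection is conformal; its linear scale factor is the same in every direction and equals sec φ = 1/cos φ.
Areal scale = k² = sec²φ = 1/cos²(65.1°) = 1/0.4210² = 5.641.
Apparent area = 9500 × 5.641 ≈ 53600 km².

53600 km²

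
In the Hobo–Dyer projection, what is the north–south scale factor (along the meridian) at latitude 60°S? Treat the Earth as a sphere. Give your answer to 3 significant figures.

0.630

Hobo–Dyer is a cylindrical equal-area projection with standard parallels at ±37.5°. A cylindrical equal-area projection with standard parallel φ₀ has meridian scale h = cos φ / cos φ₀ and parallel scale k = cos φ₀ / cos φ (so areas are preserved, h·k = 1).
h = cos 60° / cos 37.5° = 0.5000/0.7934 = 0.6302.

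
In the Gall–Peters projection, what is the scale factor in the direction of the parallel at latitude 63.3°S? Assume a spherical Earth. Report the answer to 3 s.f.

1.57

The Gall–Peters projection is cylindrical equal-area with φ₀ = 45°. Cylindrical equal-area (φ₀ = 45°): h = cos φ / cos 45° along meridians, k = cos 45° / cos φ along parallels; h·k = 1.
k = cos 45° / cos 63.3° = 0.7071/0.4493 = 1.574.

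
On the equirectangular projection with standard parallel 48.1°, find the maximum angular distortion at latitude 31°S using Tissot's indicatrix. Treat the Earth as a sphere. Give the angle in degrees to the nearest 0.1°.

In the equirectangular projection with standard parallel φ₀ = 48.1° (x = Rλ cos φ₀, y = Rφ), meridians are true-scale (h = 1) and the parallel scale is k = cos φ₀ / cos φ.
At 31°: h = 1.000, k = 0.7791; principal scales a = 1.000, b = 0.7791.
sin(ω/2) = (a − b)/(a + b) = 0.2209/1.779 = 0.1242, so ω = 2 arcsin(0.1242) ≈ 14.3°.

14.3°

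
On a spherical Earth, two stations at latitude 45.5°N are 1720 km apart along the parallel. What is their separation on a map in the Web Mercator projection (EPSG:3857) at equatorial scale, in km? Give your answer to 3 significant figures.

The Mercator projection is conformal; its linear scale factor is the same in every direction and equals sec φ = 1/cos φ.
Along the parallel, k = sec 45.5° = 1/0.7009 = 1.427.
Map distance = 1720 × 1.427 ≈ 2450 km.

2450 km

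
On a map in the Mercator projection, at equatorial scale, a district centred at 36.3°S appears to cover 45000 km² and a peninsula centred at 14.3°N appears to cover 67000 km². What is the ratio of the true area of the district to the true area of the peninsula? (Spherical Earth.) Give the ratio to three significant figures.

Mercator's areal exaggeration is sec²φ; hence true area = (apparent area) · cos²φ.
True area of district: 45000 × cos²(36.3°) = 45000 × 0.6495 = 29230 km².
True area of peninsula: 67000 × cos²(14.3°) = 67000 × 0.9390 = 62910 km².
Ratio = 29230 / 62910 ≈ 0.465.

0.465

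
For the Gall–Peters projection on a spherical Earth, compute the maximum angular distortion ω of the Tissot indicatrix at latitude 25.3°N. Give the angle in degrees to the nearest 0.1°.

27.9°

Gall–Peters is a cylindrical equal-area projection with standard parallels at ±45°. Cylindrical equal-area (φ₀ = 45°): h = cos φ / cos 45° along meridians, k = cos 45° / cos φ along parallels; h·k = 1.
At 25.3°: h = 1.279, k = 0.7821; principal scales a = 1.279, b = 0.7821.
sin(ω/2) = (a − b)/(a + b) = 0.4964/2.061 = 0.2409, so ω = 2 arcsin(0.2409) ≈ 27.9°.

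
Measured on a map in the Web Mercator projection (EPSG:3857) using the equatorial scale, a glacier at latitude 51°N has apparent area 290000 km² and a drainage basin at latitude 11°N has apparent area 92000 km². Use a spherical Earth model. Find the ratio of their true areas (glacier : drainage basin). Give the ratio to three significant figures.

Since Mercator area scale is 1/cos²φ, the true area equals the apparent area multiplied by cos²φ.
True area of glacier: 290000 × cos²(51°) = 290000 × 0.3960 = 114900 km².
True area of drainage basin: 92000 × cos²(11°) = 92000 × 0.9636 = 88650 km².
Ratio = 114900 / 88650 ≈ 1.30.

1.30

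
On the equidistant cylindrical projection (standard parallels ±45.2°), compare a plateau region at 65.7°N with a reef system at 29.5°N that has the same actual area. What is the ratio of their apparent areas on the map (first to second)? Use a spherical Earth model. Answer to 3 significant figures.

In the equirectangular projection with standard parallel φ₀ = 45.2° (x = Rλ cos φ₀, y = Rφ), meridians are true-scale (h = 1) and the parallel scale is k = cos φ₀ / cos φ.
Areal scale at 65.7°: h·k = 1.000 × 1.712 = 1.712.
Areal scale at 29.5°: h·k = 1.000 × 0.8096 = 0.8096.
Ratio = 1.712/0.8096 ≈ 2.12.

2.12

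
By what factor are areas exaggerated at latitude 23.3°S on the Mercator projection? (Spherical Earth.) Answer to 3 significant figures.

The Mercator projection is conformal; its linear scale factor is the same in every direction and equals sec φ = 1/cos φ.
Areal scale = k² = sec²φ = 1/cos²(23.3°) = 1/0.9184² = 1.185.

1.19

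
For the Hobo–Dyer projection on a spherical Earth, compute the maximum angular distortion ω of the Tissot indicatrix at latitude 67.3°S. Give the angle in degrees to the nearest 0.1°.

The Hobo–Dyer projection is cylindrical equal-area with φ₀ = 37.5°. A cylindrical equal-area projection with standard parallel φ₀ has meridian scale h = cos φ / cos φ₀ and parallel scale k = cos φ₀ / cos φ (so areas are preserved, h·k = 1).
At 67.3°: h = 0.4864, k = 2.056; principal scales a = 2.056, b = 0.4864.
sin(ω/2) = (a − b)/(a + b) = 1.569/2.542 = 0.6173, so ω = 2 arcsin(0.6173) ≈ 76.2°.

76.2°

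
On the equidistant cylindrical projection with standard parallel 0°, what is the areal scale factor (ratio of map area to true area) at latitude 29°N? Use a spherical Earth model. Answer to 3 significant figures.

For the equirectangular projection with φ₀ = 0 (plate carrée), h = 1 along meridians and k = sec φ along parallels.
Areal scale = h·k = 1 × sec φ; at 29°, h = 1.000, k = 1.143, so h·k = 1.143.

1.14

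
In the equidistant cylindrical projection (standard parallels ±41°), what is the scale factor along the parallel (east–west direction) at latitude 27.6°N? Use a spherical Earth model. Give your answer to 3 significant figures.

The equidistant cylindrical projection with φ₀ = 41° has h = 1 (meridians true) and k = cos φ₀ / cos φ along parallels.
k = cos 41° / cos 27.6° = 0.7547/0.8862 = 0.8516.

0.852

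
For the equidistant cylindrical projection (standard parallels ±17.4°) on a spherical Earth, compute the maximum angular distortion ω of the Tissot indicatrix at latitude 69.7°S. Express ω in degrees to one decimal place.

55.6°

In the equirectangular projection with standard parallel φ₀ = 17.4° (x = Rλ cos φ₀, y = Rφ), meridians are true-scale (h = 1) and the parallel scale is k = cos φ₀ / cos φ.
At 69.7°: h = 1.000, k = 2.750; principal scales a = 2.750, b = 1.000.
sin(ω/2) = (a − b)/(a + b) = 1.750/3.750 = 0.4667, so ω = 2 arcsin(0.4667) ≈ 55.6°.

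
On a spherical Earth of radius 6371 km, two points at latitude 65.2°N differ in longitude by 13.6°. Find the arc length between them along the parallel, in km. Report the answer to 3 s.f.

Arc length along a parallel = R cos φ · Δλ (with Δλ in radians).
= 6371 × cos 65.2° × (13.6° × π/180) = 6371 × 0.4195 × 0.2374 ≈ 634 km.

634 km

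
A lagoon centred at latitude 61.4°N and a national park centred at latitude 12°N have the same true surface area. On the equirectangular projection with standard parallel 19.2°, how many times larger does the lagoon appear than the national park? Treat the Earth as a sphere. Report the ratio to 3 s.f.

2.04

In the equirectangular projection with standard parallel φ₀ = 19.2° (x = Rλ cos φ₀, y = Rφ), meridians are true-scale (h = 1) and the parallel scale is k = cos φ₀ / cos φ.
Areal scale at 61.4°: h·k = 1.000 × 1.973 = 1.973.
Areal scale at 12°: h·k = 1.000 × 0.9655 = 0.9655.
Ratio = 1.973/0.9655 ≈ 2.04.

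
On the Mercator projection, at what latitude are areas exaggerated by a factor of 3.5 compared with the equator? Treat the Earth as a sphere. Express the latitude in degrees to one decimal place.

Mercator areal scale is sec²φ.
sec²φ = 3.5  ⇒  cos²φ = 0.2857  ⇒  cos φ = 0.5345.
φ = arccos(0.5345) ≈ 57.7°.

57.7°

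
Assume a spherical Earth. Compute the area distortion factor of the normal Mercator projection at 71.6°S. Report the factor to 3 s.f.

10.0

The Mercator projection is conformal; its linear scale factor is the same in every direction and equals sec φ = 1/cos φ.
Areal scale = k² = sec²φ = 1/cos²(71.6°) = 1/0.3156² = 10.04.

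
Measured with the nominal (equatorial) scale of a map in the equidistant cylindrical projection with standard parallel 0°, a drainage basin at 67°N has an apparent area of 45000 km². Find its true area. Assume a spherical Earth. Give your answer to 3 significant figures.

17600 km²

Plate carrée maps x = Rλ, y = Rφ. The meridian scale is h = 1 and the parallel scale is k = 1/cos φ = sec φ.
Areal scale = h·k = 1 × sec φ; at 67°, h = 1.000, k = 2.559, so h·k = 2.559.
True area = apparent / (areal scale) = 45000 / 2.559 ≈ 17600 km².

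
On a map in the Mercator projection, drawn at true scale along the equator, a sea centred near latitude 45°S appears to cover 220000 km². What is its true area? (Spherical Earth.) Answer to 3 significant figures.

The Mercator projection is conformal; its linear scale factor is the same in every direction and equals sec φ = 1/cos φ.
Areal scale = k² = sec²φ = 1/cos²(45°) = 1/0.7071² = 2.000.
True area = apparent / (areal scale) = 220000 / 2.000 ≈ 110000 km².

110000 km²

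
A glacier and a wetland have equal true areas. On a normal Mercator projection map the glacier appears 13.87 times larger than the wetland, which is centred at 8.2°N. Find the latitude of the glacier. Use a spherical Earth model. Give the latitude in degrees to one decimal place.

74.6°

Mercator areal scale is sec²φ, so apparent-area ratio = sec²φ₁ / sec²φ₂ = cos²φ₂ / cos²φ₁.
cos²φ₂ / cos²φ₁ = 13.87  ⇒  cos φ₁ = cos 8.2° / √13.87 = 0.9898/3.724 = 0.2658.
φ₁ = arccos(0.2658) ≈ 74.6°.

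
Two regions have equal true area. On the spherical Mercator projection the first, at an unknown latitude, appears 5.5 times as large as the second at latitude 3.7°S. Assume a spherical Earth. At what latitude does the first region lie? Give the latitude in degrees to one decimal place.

64.8°

For equal true areas on Mercator, apparent areas scale as sec²φ, so the ratio is cos²φ₂ / cos²φ₁.
cos²φ₂ / cos²φ₁ = 5.5  ⇒  cos φ₁ = cos 3.7° / √5.5 = 0.9979/2.345 = 0.4255.
φ₁ = arccos(0.4255) ≈ 64.8°.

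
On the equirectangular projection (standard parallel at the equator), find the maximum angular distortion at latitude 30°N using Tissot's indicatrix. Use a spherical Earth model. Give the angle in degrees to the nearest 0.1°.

8.2°

In the plate carrée (x = Rλ, y = Rφ), meridians are true-scale (h = 1) and parallels are stretched by k = sec φ.
At 30°: h = 1.000, k = 1.155; principal scales a = 1.155, b = 1.000.
sin(ω/2) = (a − b)/(a + b) = 0.1547/2.155 = 0.07180, so ω = 2 arcsin(0.07180) ≈ 8.2°.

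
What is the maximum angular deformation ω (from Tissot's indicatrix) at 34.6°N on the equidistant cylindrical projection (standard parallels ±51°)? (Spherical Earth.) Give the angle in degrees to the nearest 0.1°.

With standard parallel φ₀ = 51°, the equirectangular projection gives x = Rλ cos φ₀, y = Rφ, so h = 1 and k = cos 51° / cos φ.
At 34.6°: h = 1.000, k = 0.7645; principal scales a = 1.000, b = 0.7645.
sin(ω/2) = (a − b)/(a + b) = 0.2355/1.765 = 0.1334, so ω = 2 arcsin(0.1334) ≈ 15.3°.

15.3°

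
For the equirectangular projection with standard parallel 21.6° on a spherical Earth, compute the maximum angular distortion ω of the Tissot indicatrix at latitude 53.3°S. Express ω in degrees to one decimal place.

In the equirectangular projection with standard parallel φ₀ = 21.6° (x = Rλ cos φ₀, y = Rφ), meridians are true-scale (h = 1) and the parallel scale is k = cos φ₀ / cos φ.
At 53.3°: h = 1.000, k = 1.556; principal scales a = 1.556, b = 1.000.
sin(ω/2) = (a − b)/(a + b) = 0.5558/2.556 = 0.2175, so ω = 2 arcsin(0.2175) ≈ 25.1°.

25.1°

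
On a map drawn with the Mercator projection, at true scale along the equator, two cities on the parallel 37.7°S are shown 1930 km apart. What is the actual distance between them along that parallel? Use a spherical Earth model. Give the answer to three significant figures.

Mercator is conformal, so the point scale is isotropic: h = k = sec φ = 1/cos φ.
Along the parallel at 37.7°, map distances are exaggerated by k = sec 37.7° = 1.264.
True distance = 1930 / 1.264 = 1930 × cos 37.7° ≈ 1530 km.

1530 km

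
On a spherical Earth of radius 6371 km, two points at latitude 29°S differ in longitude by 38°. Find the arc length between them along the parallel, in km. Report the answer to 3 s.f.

Arc length along a parallel = R cos φ · Δλ (with Δλ in radians).
= 6371 × cos 29° × (38° × π/180) = 6371 × 0.8746 × 0.6632 ≈ 3700 km.

3700 km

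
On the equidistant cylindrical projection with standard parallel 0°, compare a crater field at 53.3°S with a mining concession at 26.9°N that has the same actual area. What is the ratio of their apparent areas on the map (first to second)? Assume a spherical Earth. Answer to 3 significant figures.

1.49

For the equirectangular projection with φ₀ = 0 (plate carrée), h = 1 along meridians and k = sec φ along parallels.
Areal scale at 53.3°: h·k = 1.000 × 1.673 = 1.673.
Areal scale at 26.9°: h·k = 1.000 × 1.121 = 1.121.
Ratio = 1.673/1.121 ≈ 1.49.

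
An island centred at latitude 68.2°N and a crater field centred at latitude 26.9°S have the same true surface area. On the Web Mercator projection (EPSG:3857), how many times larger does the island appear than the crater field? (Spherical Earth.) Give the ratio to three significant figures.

On Mercator, area is exaggerated by sec²φ = 1/cos²φ.
At 68.2°: sec²(68.2°) = 1/0.3714² = 7.251.
At 26.9°: sec²(26.9°) = 1/0.8918² = 1.257.
Ratio = 7.251/1.257 = cos²(26.9°)/cos²(68.2°) ≈ 5.77.

5.77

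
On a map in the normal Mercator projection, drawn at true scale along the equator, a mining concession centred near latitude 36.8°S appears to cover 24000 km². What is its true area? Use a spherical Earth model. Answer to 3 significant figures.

Mercator is conformal, so the point scale is isotropic: h = k = sec φ = 1/cos φ.
Areal scale = k² = sec²φ = 1/cos²(36.8°) = 1/0.8007² = 1.560.
True area = apparent / (areal scale) = 24000 / 1.560 ≈ 15400 km².

15400 km²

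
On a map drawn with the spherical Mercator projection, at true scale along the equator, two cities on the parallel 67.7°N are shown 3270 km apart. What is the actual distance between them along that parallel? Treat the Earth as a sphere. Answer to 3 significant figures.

1240 km

For Mercator, h = k = sec φ (a conformal cylindrical projection has a single point scale, 1/cos φ).
Along the parallel at 67.7°, map distances are exaggerated by k = sec 67.7° = 2.635.
True distance = 3270 / 2.635 = 3270 × cos 67.7° ≈ 1240 km.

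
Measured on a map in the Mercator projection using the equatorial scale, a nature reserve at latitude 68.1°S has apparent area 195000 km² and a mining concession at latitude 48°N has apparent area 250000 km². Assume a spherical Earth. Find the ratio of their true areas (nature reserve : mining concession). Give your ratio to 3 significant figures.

Mercator's areal exaggeration is sec²φ; hence true area = (apparent area) · cos²φ.
True area of nature reserve: 195000 × cos²(68.1°) = 195000 × 0.1391 = 27130 km².
True area of mining concession: 250000 × cos²(48°) = 250000 × 0.4477 = 111900 km².
Ratio = 27130 / 111900 ≈ 0.242.

0.242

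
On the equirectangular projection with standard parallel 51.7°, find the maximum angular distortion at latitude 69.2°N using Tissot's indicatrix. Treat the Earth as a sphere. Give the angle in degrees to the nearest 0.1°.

With standard parallel φ₀ = 51.7°, the equirectangular projection gives x = Rλ cos φ₀, y = Rφ, so h = 1 and k = cos 51.7° / cos φ.
At 69.2°: h = 1.000, k = 1.745; principal scales a = 1.745, b = 1.000.
sin(ω/2) = (a − b)/(a + b) = 0.7453/2.745 = 0.2715, so ω = 2 arcsin(0.2715) ≈ 31.5°.

31.5°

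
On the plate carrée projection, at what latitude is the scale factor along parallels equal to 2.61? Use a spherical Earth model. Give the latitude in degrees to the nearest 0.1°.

Plate carrée: h = 1, k = sec φ along parallels.
sec φ = 2.61  ⇒  cos φ = 0.3831  ⇒  φ ≈ 67.5°.

67.5°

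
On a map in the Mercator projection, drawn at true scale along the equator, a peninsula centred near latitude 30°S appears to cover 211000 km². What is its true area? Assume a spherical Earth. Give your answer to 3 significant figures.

158000 km²

Mercator is conformal, so the point scale is isotropic: h = k = sec φ = 1/cos φ.
Areal scale = k² = sec²φ = 1/cos²(30°) = 1/0.8660² = 1.333.
True area = apparent / (areal scale) = 211000 / 1.333 ≈ 158000 km².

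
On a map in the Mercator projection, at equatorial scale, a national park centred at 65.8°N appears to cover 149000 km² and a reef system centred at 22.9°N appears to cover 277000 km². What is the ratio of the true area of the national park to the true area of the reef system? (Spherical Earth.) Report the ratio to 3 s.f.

Since Mercator area scale is 1/cos²φ, the true area equals the apparent area multiplied by cos²φ.
True area of national park: 149000 × cos²(65.8°) = 149000 × 0.1680 = 25040 km².
True area of reef system: 277000 × cos²(22.9°) = 277000 × 0.8486 = 235100 km².
Ratio = 25040 / 235100 ≈ 0.107.

0.107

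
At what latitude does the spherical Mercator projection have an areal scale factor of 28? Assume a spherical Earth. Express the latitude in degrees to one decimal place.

79.1°

Mercator areal scale is sec²φ.
sec²φ = 28  ⇒  cos²φ = 0.03571  ⇒  cos φ = 0.1890.
φ = arccos(0.1890) ≈ 79.1°.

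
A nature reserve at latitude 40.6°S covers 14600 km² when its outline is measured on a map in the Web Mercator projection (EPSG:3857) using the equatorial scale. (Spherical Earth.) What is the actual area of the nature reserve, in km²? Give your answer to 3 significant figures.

For Mercator, h = k = sec φ (a conformal cylindrical projection has a single point scale, 1/cos φ).
Areal scale = k² = sec²φ = 1/cos²(40.6°) = 1/0.7593² = 1.735.
True area = apparent / (areal scale) = 14600 / 1.735 ≈ 8420 km².

8420 km²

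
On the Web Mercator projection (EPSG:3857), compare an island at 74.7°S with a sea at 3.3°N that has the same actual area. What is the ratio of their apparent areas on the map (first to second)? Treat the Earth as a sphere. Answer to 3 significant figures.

14.3

Mercator is conformal with k = sec φ, so areal scale = k² = sec²φ.
At 74.7°: sec²(74.7°) = 1/0.2639² = 14.36.
At 3.3°: sec²(3.3°) = 1/0.9983² = 1.003.
Ratio = 14.36/1.003 = cos²(3.3°)/cos²(74.7°) ≈ 14.3.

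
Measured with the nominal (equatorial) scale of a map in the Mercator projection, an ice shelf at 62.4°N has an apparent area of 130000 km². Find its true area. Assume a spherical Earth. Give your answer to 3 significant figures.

27900 km²

For Mercator, h = k = sec φ (a conformal cylindrical projection has a single point scale, 1/cos φ).
Areal scale = k² = sec²φ = 1/cos²(62.4°) = 1/0.4633² = 4.659.
True area = apparent / (areal scale) = 130000 / 4.659 ≈ 27900 km².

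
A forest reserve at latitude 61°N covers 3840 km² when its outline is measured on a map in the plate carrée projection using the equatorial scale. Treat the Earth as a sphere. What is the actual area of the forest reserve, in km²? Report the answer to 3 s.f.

For the equirectangular projection with φ₀ = 0 (plate carrée), h = 1 along meridians and k = sec φ along parallels.
Areal scale = h·k = 1 × sec φ; at 61°, h = 1.000, k = 2.063, so h·k = 2.063.
True area = apparent / (areal scale) = 3840 / 2.063 ≈ 1860 km².

1860 km²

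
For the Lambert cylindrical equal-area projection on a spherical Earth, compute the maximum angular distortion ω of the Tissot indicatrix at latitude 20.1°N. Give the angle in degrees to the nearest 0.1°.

7.2°

The Lambert cylindrical equal-area projection is the cylindrical equal-area projection with its standard parallel at the equator (φ₀ = 0). Cylindrical equal-area (φ₀ = 0°): h = cos φ / cos 0° along meridians, k = cos 0° / cos φ along parallels; h·k = 1.
At 20.1°: h = 0.9391, k = 1.065; principal scales a = 1.065, b = 0.9391.
sin(ω/2) = (a − b)/(a + b) = 0.1258/2.004 = 0.06276, so ω = 2 arcsin(0.06276) ≈ 7.2°.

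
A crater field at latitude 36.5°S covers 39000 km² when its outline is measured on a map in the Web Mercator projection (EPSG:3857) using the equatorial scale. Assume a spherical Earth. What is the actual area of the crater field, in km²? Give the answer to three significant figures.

25200 km²

The Mercator projection is conformal; its linear scale factor is the same in every direction and equals sec φ = 1/cos φ.
Areal scale = k² = sec²φ = 1/cos²(36.5°) = 1/0.8039² = 1.548.
True area = apparent / (areal scale) = 39000 / 1.548 ≈ 25200 km².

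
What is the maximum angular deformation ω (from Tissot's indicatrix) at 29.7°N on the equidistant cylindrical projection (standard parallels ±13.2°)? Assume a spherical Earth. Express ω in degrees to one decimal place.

In the equirectangular projection with standard parallel φ₀ = 13.2° (x = Rλ cos φ₀, y = Rφ), meridians are true-scale (h = 1) and the parallel scale is k = cos φ₀ / cos φ.
At 29.7°: h = 1.000, k = 1.121; principal scales a = 1.121, b = 1.000.
sin(ω/2) = (a − b)/(a + b) = 0.1208/2.121 = 0.05697, so ω = 2 arcsin(0.05697) ≈ 6.5°.

6.5°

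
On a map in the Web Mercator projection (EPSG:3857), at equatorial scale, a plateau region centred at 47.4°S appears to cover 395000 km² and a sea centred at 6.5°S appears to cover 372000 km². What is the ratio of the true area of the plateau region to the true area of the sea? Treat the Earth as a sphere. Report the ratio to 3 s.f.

Since Mercator area scale is 1/cos²φ, the true area equals the apparent area multiplied by cos²φ.
True area of plateau region: 395000 × cos²(47.4°) = 395000 × 0.4582 = 181000 km².
True area of sea: 372000 × cos²(6.5°) = 372000 × 0.9872 = 367200 km².
Ratio = 181000 / 367200 ≈ 0.493.

0.493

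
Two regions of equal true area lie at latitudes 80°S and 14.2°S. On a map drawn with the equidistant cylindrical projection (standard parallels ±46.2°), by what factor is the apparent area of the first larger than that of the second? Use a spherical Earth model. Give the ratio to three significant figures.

5.58

The equidistant cylindrical projection with φ₀ = 46.2° has h = 1 (meridians true) and k = cos φ₀ / cos φ along parallels.
Areal scale at 80°: h·k = 1.000 × 3.986 = 3.986.
Areal scale at 14.2°: h·k = 1.000 × 0.7140 = 0.7140.
Ratio = 3.986/0.7140 ≈ 5.58.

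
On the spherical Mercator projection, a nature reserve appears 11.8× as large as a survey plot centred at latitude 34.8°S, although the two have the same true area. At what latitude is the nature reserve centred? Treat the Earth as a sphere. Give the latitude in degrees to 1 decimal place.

On Mercator, (apparent₁)/(apparent₂) = sec²φ₁ / sec²φ₂ when true areas are equal.
cos²φ₂ / cos²φ₁ = 11.8  ⇒  cos φ₁ = cos 34.8° / √11.8 = 0.8211/3.435 = 0.2390.
φ₁ = arccos(0.2390) ≈ 76.2°.

76.2°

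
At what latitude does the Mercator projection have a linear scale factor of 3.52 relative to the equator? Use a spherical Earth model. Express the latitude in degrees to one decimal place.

73.5°

Mercator scale is k = sec φ = 1/cos φ.
1/cos φ = 3.52  ⇒  cos φ = 0.2841  ⇒  φ = arccos(0.2841) ≈ 73.5°.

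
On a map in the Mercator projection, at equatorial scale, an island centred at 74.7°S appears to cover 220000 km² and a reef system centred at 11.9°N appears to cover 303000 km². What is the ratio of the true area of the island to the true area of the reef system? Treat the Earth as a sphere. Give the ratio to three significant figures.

0.0528

Mercator's areal exaggeration is sec²φ; hence true area = (apparent area) · cos²φ.
True area of island: 220000 × cos²(74.7°) = 220000 × 0.06963 = 15320 km².
True area of reef system: 303000 × cos²(11.9°) = 303000 × 0.9575 = 290100 km².
Ratio = 15320 / 290100 ≈ 0.0528.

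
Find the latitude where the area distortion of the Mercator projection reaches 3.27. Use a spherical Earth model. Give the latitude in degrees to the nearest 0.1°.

Mercator areal scale is sec²φ.
sec²φ = 3.27  ⇒  cos²φ = 0.3058  ⇒  cos φ = 0.5530.
φ = arccos(0.5530) ≈ 56.4°.

56.4°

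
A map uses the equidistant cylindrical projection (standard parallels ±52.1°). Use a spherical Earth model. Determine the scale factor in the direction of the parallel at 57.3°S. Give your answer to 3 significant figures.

The equidistant cylindrical projection with φ₀ = 52.1° has h = 1 (meridians true) and k = cos φ₀ / cos φ along parallels.
k = cos 52.1° / cos 57.3° = 0.6143/0.5402 = 1.137.

1.14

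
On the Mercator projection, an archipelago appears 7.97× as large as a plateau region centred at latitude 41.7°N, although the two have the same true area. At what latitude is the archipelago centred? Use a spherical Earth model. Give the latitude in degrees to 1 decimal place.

74.7°

Mercator areal scale is sec²φ, so apparent-area ratio = sec²φ₁ / sec²φ₂ = cos²φ₂ / cos²φ₁.
cos²φ₂ / cos²φ₁ = 7.97  ⇒  cos φ₁ = cos 41.7° / √7.97 = 0.7466/2.823 = 0.2645.
φ₁ = arccos(0.2645) ≈ 74.7°.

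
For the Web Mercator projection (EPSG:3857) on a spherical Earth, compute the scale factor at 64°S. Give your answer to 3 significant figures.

The Mercator projection is conformal; its linear scale factor is the same in every direction and equals sec φ = 1/cos φ.
k = 1/cos 64° = 1/0.4384 = 2.281.

2.28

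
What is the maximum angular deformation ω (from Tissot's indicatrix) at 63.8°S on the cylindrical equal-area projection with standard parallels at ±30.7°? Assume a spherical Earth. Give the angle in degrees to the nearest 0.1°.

71.3°

A cylindrical equal-area projection with standard parallel φ₀ has meridian scale h = cos φ / cos φ₀ and parallel scale k = cos φ₀ / cos φ (so areas are preserved, h·k = 1).
At 63.8°: h = 0.5135, k = 1.948; principal scales a = 1.948, b = 0.5135.
sin(ω/2) = (a − b)/(a + b) = 1.434/2.461 = 0.5827, so ω = 2 arcsin(0.5827) ≈ 71.3°.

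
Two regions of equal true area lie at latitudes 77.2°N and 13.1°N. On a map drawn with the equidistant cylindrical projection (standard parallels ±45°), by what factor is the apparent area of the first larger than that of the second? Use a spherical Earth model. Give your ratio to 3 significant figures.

In the equirectangular projection with standard parallel φ₀ = 45° (x = Rλ cos φ₀, y = Rφ), meridians are true-scale (h = 1) and the parallel scale is k = cos φ₀ / cos φ.
Areal scale at 77.2°: h·k = 1.000 × 3.192 = 3.192.
Areal scale at 13.1°: h·k = 1.000 × 0.7260 = 0.7260.
Ratio = 3.192/0.7260 ≈ 4.40.

4.40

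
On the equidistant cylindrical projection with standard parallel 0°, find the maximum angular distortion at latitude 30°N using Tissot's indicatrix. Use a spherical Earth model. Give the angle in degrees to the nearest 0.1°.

8.2°

For the equirectangular projection with φ₀ = 0 (plate carrée), h = 1 along meridians and k = sec φ along parallels.
At 30°: h = 1.000, k = 1.155; principal scales a = 1.155, b = 1.000.
sin(ω/2) = (a − b)/(a + b) = 0.1547/2.155 = 0.07180, so ω = 2 arcsin(0.07180) ≈ 8.2°.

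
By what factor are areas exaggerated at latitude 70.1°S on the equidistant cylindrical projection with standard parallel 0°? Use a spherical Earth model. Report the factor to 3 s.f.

2.94

For the equirectangular projection with φ₀ = 0 (plate carrée), h = 1 along meridians and k = sec φ along parallels.
Areal scale = h·k = 1 × sec φ; at 70.1°, h = 1.000, k = 2.938, so h·k = 2.938.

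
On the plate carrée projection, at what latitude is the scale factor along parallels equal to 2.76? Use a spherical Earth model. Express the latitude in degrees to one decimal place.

Plate carrée: h = 1, k = sec φ along parallels.
sec φ = 2.76  ⇒  cos φ = 0.3623  ⇒  φ ≈ 68.8°.

68.8°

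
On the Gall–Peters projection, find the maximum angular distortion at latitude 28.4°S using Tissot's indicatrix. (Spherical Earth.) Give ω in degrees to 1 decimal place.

24.8°

The Gall–Peters projection is cylindrical equal-area with φ₀ = 45°. A cylindrical equal-area projection with standard parallel φ₀ has meridian scale h = cos φ / cos φ₀ and parallel scale k = cos φ₀ / cos φ (so areas are preserved, h·k = 1).
At 28.4°: h = 1.244, k = 0.8039; principal scales a = 1.244, b = 0.8039.
sin(ω/2) = (a − b)/(a + b) = 0.4402/2.048 = 0.2149, so ω = 2 arcsin(0.2149) ≈ 24.8°.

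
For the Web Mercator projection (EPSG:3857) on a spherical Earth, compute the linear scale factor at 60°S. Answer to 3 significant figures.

2.00

The Mercator projection is conformal; its linear scale factor is the same in every direction and equals sec φ = 1/cos φ.
k = 1/cos 60° = 1/0.5000 = 2.000.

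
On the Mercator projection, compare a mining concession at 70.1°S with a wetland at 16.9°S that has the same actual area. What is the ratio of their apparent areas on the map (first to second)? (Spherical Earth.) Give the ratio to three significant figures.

Mercator areal scale is sec²φ.
At 70.1°: sec²(70.1°) = 1/0.3404² = 8.631.
At 16.9°: sec²(16.9°) = 1/0.9568² = 1.092.
Ratio = 8.631/1.092 = cos²(16.9°)/cos²(70.1°) ≈ 7.90.

7.90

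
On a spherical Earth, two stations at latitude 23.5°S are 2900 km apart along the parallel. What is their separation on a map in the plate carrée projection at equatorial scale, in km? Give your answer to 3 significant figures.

For the equirectangular projection with φ₀ = 0 (plate carrée), h = 1 along meridians and k = sec φ along parallels.
Along the parallel, k = sec 23.5° = 1/0.9171 = 1.090.
Map distance = 2900 × 1.090 ≈ 3160 km.

3160 km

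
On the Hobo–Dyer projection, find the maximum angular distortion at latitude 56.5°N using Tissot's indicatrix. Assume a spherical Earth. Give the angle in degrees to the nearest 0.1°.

Hobo–Dyer is a cylindrical equal-area projection with standard parallels at ±37.5°. A cylindrical equal-area projection with standard parallel φ₀ has meridian scale h = cos φ / cos φ₀ and parallel scale k = cos φ₀ / cos φ (so areas are preserved, h·k = 1).
At 56.5°: h = 0.6957, k = 1.437; principal scales a = 1.437, b = 0.6957.
sin(ω/2) = (a − b)/(a + b) = 0.7417/2.133 = 0.3477, so ω = 2 arcsin(0.3477) ≈ 40.7°.

40.7°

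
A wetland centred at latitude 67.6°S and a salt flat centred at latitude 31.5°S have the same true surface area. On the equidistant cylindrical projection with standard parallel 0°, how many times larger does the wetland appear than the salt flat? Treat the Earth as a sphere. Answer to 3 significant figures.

2.24

For the equirectangular projection with φ₀ = 0 (plate carrée), h = 1 along meridians and k = sec φ along parallels.
Areal scale at 67.6°: h·k = 1.000 × 2.624 = 2.624.
Areal scale at 31.5°: h·k = 1.000 × 1.173 = 1.173.
Ratio = 2.624/1.173 ≈ 2.24.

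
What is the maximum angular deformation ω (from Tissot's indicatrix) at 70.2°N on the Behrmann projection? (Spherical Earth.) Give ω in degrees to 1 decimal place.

The Behrmann projection is cylindrical equal-area with φ₀ = 30°. Cylindrical equal-area (φ₀ = 30°): h = cos φ / cos 30° along meridians, k = cos 30° / cos φ along parallels; h·k = 1.
At 70.2°: h = 0.3911, k = 2.557; principal scales a = 2.557, b = 0.3911.
sin(ω/2) = (a − b)/(a + b) = 2.165/2.948 = 0.7346, so ω = 2 arcsin(0.7346) ≈ 94.6°.

94.6°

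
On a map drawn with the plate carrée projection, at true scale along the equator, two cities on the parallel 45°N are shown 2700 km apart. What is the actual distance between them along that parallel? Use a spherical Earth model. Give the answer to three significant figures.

For the equirectangular projection with φ₀ = 0 (plate carrée), h = 1 along meridians and k = sec φ along parallels.
Along the parallel at 45°, map distances are exaggerated by k = sec 45° = 1.414.
True distance = 2700 / 1.414 = 2700 × cos 45° ≈ 1910 km.

1910 km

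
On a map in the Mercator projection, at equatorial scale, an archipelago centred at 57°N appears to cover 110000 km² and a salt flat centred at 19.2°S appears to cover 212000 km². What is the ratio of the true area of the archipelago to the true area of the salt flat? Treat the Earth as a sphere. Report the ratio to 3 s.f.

Mercator's areal exaggeration is sec²φ; hence true area = (apparent area) · cos²φ.
True area of archipelago: 110000 × cos²(57°) = 110000 × 0.2966 = 32630 km².
True area of salt flat: 212000 × cos²(19.2°) = 212000 × 0.8918 = 189100 km².
Ratio = 32630 / 189100 ≈ 0.173.

0.173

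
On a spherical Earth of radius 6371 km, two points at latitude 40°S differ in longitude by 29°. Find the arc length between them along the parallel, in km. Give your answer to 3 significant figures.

Arc length along a parallel = R cos φ · Δλ (with Δλ in radians).
= 6371 × cos 40° × (29° × π/180) = 6371 × 0.7660 × 0.5061 ≈ 2470 km.

2470 km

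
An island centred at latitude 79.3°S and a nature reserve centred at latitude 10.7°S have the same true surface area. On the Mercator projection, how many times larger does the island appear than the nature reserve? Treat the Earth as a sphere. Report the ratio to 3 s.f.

28.0

On Mercator, area is exaggerated by sec²φ = 1/cos²φ.
At 79.3°: sec²(79.3°) = 1/0.1857² = 29.01.
At 10.7°: sec²(10.7°) = 1/0.9826² = 1.036.
Ratio = 29.01/1.036 = cos²(10.7°)/cos²(79.3°) ≈ 28.0.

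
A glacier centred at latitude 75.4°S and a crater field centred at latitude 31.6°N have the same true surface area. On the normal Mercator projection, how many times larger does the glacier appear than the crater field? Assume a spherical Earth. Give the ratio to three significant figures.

11.4

Mercator is conformal with k = sec φ, so areal scale = k² = sec²φ.
At 75.4°: sec²(75.4°) = 1/0.2521² = 15.74.
At 31.6°: sec²(31.6°) = 1/0.8517² = 1.378.
Ratio = 15.74/1.378 = cos²(31.6°)/cos²(75.4°) ≈ 11.4.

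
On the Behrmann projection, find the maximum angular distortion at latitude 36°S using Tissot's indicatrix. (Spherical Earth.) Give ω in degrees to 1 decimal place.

Behrmann is a cylindrical equal-area projection with standard parallels at ±30°. For cylindrical equal-area with standard parallel φ₀, h = cos φ / cos φ₀ and k = cos φ₀ / cos φ, so h·k = 1.
At 36°: h = 0.9342, k = 1.070; principal scales a = 1.070, b = 0.9342.
sin(ω/2) = (a − b)/(a + b) = 0.1363/2.005 = 0.06799, so ω = 2 arcsin(0.06799) ≈ 7.8°.

7.8°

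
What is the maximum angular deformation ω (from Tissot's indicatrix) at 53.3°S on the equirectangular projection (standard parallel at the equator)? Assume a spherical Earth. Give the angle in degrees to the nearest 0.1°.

For the equirectangular projection with φ₀ = 0 (plate carrée), h = 1 along meridians and k = sec φ along parallels.
At 53.3°: h = 1.000, k = 1.673; principal scales a = 1.673, b = 1.000.
sin(ω/2) = (a − b)/(a + b) = 0.6733/2.673 = 0.2519, so ω = 2 arcsin(0.2519) ≈ 29.2°.

29.2°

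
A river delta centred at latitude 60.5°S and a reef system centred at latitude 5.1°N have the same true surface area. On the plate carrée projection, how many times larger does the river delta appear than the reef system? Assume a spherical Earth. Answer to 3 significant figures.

2.02

In the plate carrée (x = Rλ, y = Rφ), meridians are true-scale (h = 1) and parallels are stretched by k = sec φ.
Areal scale at 60.5°: h·k = 1.000 × 2.031 = 2.031.
Areal scale at 5.1°: h·k = 1.000 × 1.004 = 1.004.
Ratio = 2.031/1.004 ≈ 2.02.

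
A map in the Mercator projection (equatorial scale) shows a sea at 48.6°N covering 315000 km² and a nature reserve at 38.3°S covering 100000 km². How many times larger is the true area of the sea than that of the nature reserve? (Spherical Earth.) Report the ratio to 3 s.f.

2.24

Mercator's areal exaggeration is sec²φ; hence true area = (apparent area) · cos²φ.
True area of sea: 315000 × cos²(48.6°) = 315000 × 0.4373 = 137800 km².
True area of nature reserve: 100000 × cos²(38.3°) = 100000 × 0.6159 = 61590 km².
Ratio = 137800 / 61590 ≈ 2.24.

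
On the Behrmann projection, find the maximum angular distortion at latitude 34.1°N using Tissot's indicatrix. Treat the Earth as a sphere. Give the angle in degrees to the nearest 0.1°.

5.1°

The Behrmann projection is cylindrical equal-area with φ₀ = 30°. A cylindrical equal-area projection with standard parallel φ₀ has meridian scale h = cos φ / cos φ₀ and parallel scale k = cos φ₀ / cos φ (so areas are preserved, h·k = 1).
At 34.1°: h = 0.9562, k = 1.046; principal scales a = 1.046, b = 0.9562.
sin(ω/2) = (a − b)/(a + b) = 0.08969/2.002 = 0.04480, so ω = 2 arcsin(0.04480) ≈ 5.1°.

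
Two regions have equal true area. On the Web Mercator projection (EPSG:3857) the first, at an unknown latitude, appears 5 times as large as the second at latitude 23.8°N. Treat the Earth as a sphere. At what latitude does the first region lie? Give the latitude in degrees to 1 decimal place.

On Mercator, (apparent₁)/(apparent₂) = sec²φ₁ / sec²φ₂ when true areas are equal.
cos²φ₂ / cos²φ₁ = 5  ⇒  cos φ₁ = cos 23.8° / √5 = 0.9150/2.236 = 0.4092.
φ₁ = arccos(0.4092) ≈ 65.8°.

65.8°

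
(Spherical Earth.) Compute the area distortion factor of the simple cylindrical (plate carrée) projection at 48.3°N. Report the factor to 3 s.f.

For the equirectangular projection with φ₀ = 0 (plate carrée), h = 1 along meridians and k = sec φ along parallels.
Areal scale = h·k = 1 × sec φ; at 48.3°, h = 1.000, k = 1.503, so h·k = 1.503.

1.50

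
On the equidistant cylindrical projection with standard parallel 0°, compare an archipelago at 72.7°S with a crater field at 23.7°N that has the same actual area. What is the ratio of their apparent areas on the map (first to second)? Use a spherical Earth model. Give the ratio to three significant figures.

For the equirectangular projection with φ₀ = 0 (plate carrée), h = 1 along meridians and k = sec φ along parallels.
Areal scale at 72.7°: h·k = 1.000 × 3.363 = 3.363.
Areal scale at 23.7°: h·k = 1.000 × 1.092 = 1.092.
Ratio = 3.363/1.092 ≈ 3.08.

3.08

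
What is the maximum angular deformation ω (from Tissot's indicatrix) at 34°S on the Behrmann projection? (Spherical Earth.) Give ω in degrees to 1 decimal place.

5.0°

Behrmann is a cylindrical equal-area projection with standard parallels at ±30°. For cylindrical equal-area with standard parallel φ₀, h = cos φ / cos φ₀ and k = cos φ₀ / cos φ, so h·k = 1.
At 34°: h = 0.9573, k = 1.045; principal scales a = 1.045, b = 0.9573.
sin(ω/2) = (a − b)/(a + b) = 0.08733/2.002 = 0.04362, so ω = 2 arcsin(0.04362) ≈ 5.0°.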